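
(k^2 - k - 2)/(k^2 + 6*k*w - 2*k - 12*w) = (k + 1)/(k + 6*w)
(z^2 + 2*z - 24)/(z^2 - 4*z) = (z + 6)/z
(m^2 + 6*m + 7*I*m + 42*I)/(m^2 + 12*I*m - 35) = (m + 6)/(m + 5*I)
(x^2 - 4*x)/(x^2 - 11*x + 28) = x/(x - 7)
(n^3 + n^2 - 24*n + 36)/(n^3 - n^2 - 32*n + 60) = (n - 3)/(n - 5)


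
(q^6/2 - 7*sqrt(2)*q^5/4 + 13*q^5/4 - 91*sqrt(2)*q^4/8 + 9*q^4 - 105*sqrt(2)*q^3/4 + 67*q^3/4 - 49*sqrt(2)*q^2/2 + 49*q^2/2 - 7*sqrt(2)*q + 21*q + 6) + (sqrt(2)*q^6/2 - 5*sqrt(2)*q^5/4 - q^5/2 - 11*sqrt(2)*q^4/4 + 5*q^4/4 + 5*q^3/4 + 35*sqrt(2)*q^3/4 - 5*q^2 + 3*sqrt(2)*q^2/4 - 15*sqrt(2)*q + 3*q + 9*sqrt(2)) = q^6/2 + sqrt(2)*q^6/2 - 3*sqrt(2)*q^5 + 11*q^5/4 - 113*sqrt(2)*q^4/8 + 41*q^4/4 - 35*sqrt(2)*q^3/2 + 18*q^3 - 95*sqrt(2)*q^2/4 + 39*q^2/2 - 22*sqrt(2)*q + 24*q + 6 + 9*sqrt(2)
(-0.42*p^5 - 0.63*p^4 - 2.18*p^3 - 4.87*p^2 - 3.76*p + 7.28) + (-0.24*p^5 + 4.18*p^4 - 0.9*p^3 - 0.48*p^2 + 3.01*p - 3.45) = -0.66*p^5 + 3.55*p^4 - 3.08*p^3 - 5.35*p^2 - 0.75*p + 3.83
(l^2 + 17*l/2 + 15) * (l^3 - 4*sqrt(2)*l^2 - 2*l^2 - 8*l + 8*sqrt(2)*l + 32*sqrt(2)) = l^5 - 4*sqrt(2)*l^4 + 13*l^4/2 - 26*sqrt(2)*l^3 - 10*l^3 - 98*l^2 + 40*sqrt(2)*l^2 - 120*l + 392*sqrt(2)*l + 480*sqrt(2)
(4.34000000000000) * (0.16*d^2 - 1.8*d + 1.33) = 0.6944*d^2 - 7.812*d + 5.7722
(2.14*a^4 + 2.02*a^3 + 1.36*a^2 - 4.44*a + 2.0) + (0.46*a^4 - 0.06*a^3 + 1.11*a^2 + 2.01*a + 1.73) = 2.6*a^4 + 1.96*a^3 + 2.47*a^2 - 2.43*a + 3.73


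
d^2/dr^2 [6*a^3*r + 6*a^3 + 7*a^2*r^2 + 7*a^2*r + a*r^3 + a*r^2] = 2*a*(7*a + 3*r + 1)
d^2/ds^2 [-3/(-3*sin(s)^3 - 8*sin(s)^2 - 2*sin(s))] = 3*(-81*sin(s)^3 - 264*sin(s)^2 - 160*sin(s) + 336 + 416/sin(s) + 96/sin(s)^2 + 8/sin(s)^3)/(3*sin(s)^2 + 8*sin(s) + 2)^3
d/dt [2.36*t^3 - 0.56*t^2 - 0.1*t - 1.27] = 7.08*t^2 - 1.12*t - 0.1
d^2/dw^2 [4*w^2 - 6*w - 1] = 8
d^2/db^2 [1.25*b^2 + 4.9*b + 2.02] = 2.50000000000000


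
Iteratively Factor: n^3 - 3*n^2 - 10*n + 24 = (n - 4)*(n^2 + n - 6) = (n - 4)*(n + 3)*(n - 2)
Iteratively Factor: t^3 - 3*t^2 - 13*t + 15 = (t - 5)*(t^2 + 2*t - 3) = (t - 5)*(t - 1)*(t + 3)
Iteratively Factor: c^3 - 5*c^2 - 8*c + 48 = (c + 3)*(c^2 - 8*c + 16) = (c - 4)*(c + 3)*(c - 4)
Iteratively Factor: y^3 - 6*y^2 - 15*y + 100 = (y - 5)*(y^2 - y - 20) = (y - 5)^2*(y + 4)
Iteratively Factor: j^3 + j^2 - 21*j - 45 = (j + 3)*(j^2 - 2*j - 15) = (j - 5)*(j + 3)*(j + 3)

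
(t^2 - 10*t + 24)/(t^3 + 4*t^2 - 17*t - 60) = (t - 6)/(t^2 + 8*t + 15)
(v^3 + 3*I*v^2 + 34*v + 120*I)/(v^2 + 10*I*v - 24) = (v^2 - I*v + 30)/(v + 6*I)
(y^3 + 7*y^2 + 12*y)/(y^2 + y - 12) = y*(y + 3)/(y - 3)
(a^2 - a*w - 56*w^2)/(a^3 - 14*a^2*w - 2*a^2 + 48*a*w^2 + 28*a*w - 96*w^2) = (-a - 7*w)/(-a^2 + 6*a*w + 2*a - 12*w)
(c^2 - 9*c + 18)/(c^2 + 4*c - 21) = (c - 6)/(c + 7)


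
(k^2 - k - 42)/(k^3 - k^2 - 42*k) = 1/k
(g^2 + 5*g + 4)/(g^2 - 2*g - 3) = (g + 4)/(g - 3)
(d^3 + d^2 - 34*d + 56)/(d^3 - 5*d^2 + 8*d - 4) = (d^2 + 3*d - 28)/(d^2 - 3*d + 2)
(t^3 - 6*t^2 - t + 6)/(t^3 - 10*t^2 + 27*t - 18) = (t + 1)/(t - 3)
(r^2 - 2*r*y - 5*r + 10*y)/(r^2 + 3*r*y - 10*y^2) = (r - 5)/(r + 5*y)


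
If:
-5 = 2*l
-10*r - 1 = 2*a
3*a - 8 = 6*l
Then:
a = -7/3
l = -5/2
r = 11/30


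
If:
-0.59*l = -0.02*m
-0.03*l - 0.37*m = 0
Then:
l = 0.00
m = 0.00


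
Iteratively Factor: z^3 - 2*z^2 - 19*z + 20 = (z + 4)*(z^2 - 6*z + 5) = (z - 1)*(z + 4)*(z - 5)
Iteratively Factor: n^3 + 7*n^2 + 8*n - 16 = (n - 1)*(n^2 + 8*n + 16) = (n - 1)*(n + 4)*(n + 4)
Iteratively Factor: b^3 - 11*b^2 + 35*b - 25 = (b - 5)*(b^2 - 6*b + 5) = (b - 5)^2*(b - 1)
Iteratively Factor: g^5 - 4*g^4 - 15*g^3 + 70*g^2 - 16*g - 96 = (g + 4)*(g^4 - 8*g^3 + 17*g^2 + 2*g - 24) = (g - 3)*(g + 4)*(g^3 - 5*g^2 + 2*g + 8) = (g - 3)*(g + 1)*(g + 4)*(g^2 - 6*g + 8) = (g - 4)*(g - 3)*(g + 1)*(g + 4)*(g - 2)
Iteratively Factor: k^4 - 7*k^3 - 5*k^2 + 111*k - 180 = (k - 3)*(k^3 - 4*k^2 - 17*k + 60) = (k - 5)*(k - 3)*(k^2 + k - 12) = (k - 5)*(k - 3)*(k + 4)*(k - 3)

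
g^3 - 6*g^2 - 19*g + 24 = (g - 8)*(g - 1)*(g + 3)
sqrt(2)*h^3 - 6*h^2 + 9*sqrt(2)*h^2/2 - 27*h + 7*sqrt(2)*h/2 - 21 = (h + 7/2)*(h - 3*sqrt(2))*(sqrt(2)*h + sqrt(2))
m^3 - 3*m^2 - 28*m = m*(m - 7)*(m + 4)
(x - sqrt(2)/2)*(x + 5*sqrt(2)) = x^2 + 9*sqrt(2)*x/2 - 5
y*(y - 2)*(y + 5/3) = y^3 - y^2/3 - 10*y/3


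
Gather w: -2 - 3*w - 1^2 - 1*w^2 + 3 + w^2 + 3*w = 0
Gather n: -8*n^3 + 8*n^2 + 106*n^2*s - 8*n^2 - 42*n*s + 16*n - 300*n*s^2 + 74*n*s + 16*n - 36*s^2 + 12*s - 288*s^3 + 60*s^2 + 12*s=-8*n^3 + 106*n^2*s + n*(-300*s^2 + 32*s + 32) - 288*s^3 + 24*s^2 + 24*s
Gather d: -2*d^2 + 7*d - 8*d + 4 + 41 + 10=-2*d^2 - d + 55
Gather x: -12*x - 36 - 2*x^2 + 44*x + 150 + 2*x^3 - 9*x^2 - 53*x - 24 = 2*x^3 - 11*x^2 - 21*x + 90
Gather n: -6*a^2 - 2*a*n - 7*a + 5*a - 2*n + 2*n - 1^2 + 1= -6*a^2 - 2*a*n - 2*a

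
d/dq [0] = 0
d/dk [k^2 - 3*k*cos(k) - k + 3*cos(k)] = 3*k*sin(k) + 2*k - 3*sqrt(2)*sin(k + pi/4) - 1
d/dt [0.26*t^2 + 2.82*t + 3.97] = 0.52*t + 2.82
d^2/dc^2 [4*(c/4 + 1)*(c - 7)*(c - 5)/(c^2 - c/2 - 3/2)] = 4*(-61*c^3 + 1545*c^2 - 1047*c + 947)/(8*c^6 - 12*c^5 - 30*c^4 + 35*c^3 + 45*c^2 - 27*c - 27)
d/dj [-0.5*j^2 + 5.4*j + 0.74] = 5.4 - 1.0*j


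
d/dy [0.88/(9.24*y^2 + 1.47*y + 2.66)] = (-16.2624*y - 1.2936)/(9.24*y^2 + 1.47*y + 2.66)^2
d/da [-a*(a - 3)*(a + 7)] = -3*a^2 - 8*a + 21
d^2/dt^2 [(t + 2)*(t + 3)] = 2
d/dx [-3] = 0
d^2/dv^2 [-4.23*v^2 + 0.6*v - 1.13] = -8.46000000000000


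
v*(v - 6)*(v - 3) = v^3 - 9*v^2 + 18*v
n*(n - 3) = n^2 - 3*n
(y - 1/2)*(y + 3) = y^2 + 5*y/2 - 3/2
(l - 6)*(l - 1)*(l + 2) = l^3 - 5*l^2 - 8*l + 12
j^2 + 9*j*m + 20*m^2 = (j + 4*m)*(j + 5*m)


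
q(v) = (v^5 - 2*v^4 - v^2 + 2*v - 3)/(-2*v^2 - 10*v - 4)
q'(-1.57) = 7.36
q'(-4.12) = 1716.65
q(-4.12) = -551.05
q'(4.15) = -8.72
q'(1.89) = -0.35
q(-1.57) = -4.47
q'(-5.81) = 115.78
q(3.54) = -3.62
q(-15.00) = 2831.85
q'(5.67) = -21.72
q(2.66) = -0.63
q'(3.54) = -5.24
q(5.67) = -30.16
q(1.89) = 0.14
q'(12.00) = -147.23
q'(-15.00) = -455.80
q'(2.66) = -1.86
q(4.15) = -7.83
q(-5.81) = 667.13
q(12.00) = -503.00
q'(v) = (4*v + 10)*(v^5 - 2*v^4 - v^2 + 2*v - 3)/(-2*v^2 - 10*v - 4)^2 + (5*v^4 - 8*v^3 - 2*v + 2)/(-2*v^2 - 10*v - 4) = (-3*v^6 - 16*v^5 + 20*v^4 + 16*v^3 + 7*v^2 - 2*v - 19)/(2*(v^4 + 10*v^3 + 29*v^2 + 20*v + 4))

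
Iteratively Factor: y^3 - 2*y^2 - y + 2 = (y - 1)*(y^2 - y - 2) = (y - 2)*(y - 1)*(y + 1)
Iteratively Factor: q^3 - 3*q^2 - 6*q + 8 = (q - 1)*(q^2 - 2*q - 8) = (q - 4)*(q - 1)*(q + 2)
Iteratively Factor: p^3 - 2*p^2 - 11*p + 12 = (p + 3)*(p^2 - 5*p + 4) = (p - 4)*(p + 3)*(p - 1)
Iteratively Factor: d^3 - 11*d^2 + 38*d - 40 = (d - 5)*(d^2 - 6*d + 8) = (d - 5)*(d - 2)*(d - 4)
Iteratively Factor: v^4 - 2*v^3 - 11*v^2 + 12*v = (v - 1)*(v^3 - v^2 - 12*v) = (v - 1)*(v + 3)*(v^2 - 4*v) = v*(v - 1)*(v + 3)*(v - 4)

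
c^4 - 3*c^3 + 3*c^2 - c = c*(c - 1)^3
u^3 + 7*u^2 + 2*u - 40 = (u - 2)*(u + 4)*(u + 5)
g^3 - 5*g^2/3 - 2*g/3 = g*(g - 2)*(g + 1/3)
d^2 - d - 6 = (d - 3)*(d + 2)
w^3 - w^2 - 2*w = w*(w - 2)*(w + 1)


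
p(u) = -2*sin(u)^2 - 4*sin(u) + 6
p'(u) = -4*sin(u)*cos(u) - 4*cos(u)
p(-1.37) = 8.00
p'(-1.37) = -0.02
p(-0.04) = 6.16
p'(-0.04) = -3.84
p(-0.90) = 7.91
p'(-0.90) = -0.54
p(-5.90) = 4.22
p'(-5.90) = -5.10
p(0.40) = 4.14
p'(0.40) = -5.12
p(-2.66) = 7.42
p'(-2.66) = 1.90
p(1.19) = 0.56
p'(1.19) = -2.87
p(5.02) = 8.00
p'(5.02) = -0.06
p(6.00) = 6.96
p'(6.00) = -2.77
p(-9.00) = 7.31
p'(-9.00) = 2.14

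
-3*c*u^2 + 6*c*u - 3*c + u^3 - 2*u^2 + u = (-3*c + u)*(u - 1)^2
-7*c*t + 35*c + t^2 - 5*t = (-7*c + t)*(t - 5)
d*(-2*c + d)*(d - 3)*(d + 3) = -2*c*d^3 + 18*c*d + d^4 - 9*d^2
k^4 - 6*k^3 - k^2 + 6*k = k*(k - 6)*(k - 1)*(k + 1)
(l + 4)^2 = l^2 + 8*l + 16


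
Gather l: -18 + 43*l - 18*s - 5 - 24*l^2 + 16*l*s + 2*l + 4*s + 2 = -24*l^2 + l*(16*s + 45) - 14*s - 21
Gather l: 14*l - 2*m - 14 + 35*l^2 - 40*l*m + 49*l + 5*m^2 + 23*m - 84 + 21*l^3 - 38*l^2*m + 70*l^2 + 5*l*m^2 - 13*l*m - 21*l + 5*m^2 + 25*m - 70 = 21*l^3 + l^2*(105 - 38*m) + l*(5*m^2 - 53*m + 42) + 10*m^2 + 46*m - 168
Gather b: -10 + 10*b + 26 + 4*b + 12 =14*b + 28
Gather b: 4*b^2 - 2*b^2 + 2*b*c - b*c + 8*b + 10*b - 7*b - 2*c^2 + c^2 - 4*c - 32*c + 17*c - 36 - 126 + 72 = 2*b^2 + b*(c + 11) - c^2 - 19*c - 90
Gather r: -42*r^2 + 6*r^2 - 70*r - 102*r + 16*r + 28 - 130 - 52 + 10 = -36*r^2 - 156*r - 144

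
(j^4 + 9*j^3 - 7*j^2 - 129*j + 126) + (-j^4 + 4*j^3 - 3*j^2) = 13*j^3 - 10*j^2 - 129*j + 126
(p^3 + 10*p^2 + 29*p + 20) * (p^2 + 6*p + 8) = p^5 + 16*p^4 + 97*p^3 + 274*p^2 + 352*p + 160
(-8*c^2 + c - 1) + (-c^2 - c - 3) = -9*c^2 - 4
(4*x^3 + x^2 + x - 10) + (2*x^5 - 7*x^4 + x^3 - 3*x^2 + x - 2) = 2*x^5 - 7*x^4 + 5*x^3 - 2*x^2 + 2*x - 12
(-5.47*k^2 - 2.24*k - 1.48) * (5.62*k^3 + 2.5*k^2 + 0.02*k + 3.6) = -30.7414*k^5 - 26.2638*k^4 - 14.027*k^3 - 23.4368*k^2 - 8.0936*k - 5.328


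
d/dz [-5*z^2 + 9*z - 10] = 9 - 10*z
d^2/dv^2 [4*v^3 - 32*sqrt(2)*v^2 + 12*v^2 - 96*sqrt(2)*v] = 24*v - 64*sqrt(2) + 24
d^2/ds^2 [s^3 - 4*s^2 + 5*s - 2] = 6*s - 8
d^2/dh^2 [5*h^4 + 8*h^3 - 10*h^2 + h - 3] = 60*h^2 + 48*h - 20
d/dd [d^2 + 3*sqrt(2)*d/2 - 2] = 2*d + 3*sqrt(2)/2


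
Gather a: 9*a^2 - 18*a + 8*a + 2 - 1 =9*a^2 - 10*a + 1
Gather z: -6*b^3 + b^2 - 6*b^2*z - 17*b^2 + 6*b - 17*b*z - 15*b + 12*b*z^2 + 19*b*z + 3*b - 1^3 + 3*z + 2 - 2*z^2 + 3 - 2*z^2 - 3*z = -6*b^3 - 16*b^2 - 6*b + z^2*(12*b - 4) + z*(-6*b^2 + 2*b) + 4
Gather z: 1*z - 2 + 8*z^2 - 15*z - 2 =8*z^2 - 14*z - 4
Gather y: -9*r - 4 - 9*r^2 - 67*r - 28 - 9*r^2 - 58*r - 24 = -18*r^2 - 134*r - 56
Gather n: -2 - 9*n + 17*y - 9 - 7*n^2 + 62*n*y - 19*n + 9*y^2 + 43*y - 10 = -7*n^2 + n*(62*y - 28) + 9*y^2 + 60*y - 21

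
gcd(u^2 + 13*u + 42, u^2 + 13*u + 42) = u^2 + 13*u + 42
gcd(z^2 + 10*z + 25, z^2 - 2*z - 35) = z + 5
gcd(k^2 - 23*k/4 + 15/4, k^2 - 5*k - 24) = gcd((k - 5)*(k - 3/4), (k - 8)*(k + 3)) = 1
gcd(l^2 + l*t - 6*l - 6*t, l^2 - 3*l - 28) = 1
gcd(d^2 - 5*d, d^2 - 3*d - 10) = d - 5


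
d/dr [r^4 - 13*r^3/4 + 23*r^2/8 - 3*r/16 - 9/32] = 4*r^3 - 39*r^2/4 + 23*r/4 - 3/16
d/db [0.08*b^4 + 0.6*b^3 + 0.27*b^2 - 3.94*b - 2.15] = 0.32*b^3 + 1.8*b^2 + 0.54*b - 3.94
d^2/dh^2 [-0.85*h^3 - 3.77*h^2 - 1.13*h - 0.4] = -5.1*h - 7.54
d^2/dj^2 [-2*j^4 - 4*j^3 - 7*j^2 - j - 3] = -24*j^2 - 24*j - 14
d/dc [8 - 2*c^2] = -4*c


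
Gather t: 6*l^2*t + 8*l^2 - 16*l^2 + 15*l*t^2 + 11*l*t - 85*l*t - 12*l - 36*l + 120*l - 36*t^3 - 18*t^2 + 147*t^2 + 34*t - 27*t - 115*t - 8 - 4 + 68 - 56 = -8*l^2 + 72*l - 36*t^3 + t^2*(15*l + 129) + t*(6*l^2 - 74*l - 108)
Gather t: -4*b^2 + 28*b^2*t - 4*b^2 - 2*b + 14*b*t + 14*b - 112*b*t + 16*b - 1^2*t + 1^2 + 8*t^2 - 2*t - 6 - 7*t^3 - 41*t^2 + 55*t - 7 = -8*b^2 + 28*b - 7*t^3 - 33*t^2 + t*(28*b^2 - 98*b + 52) - 12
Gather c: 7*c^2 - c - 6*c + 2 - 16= 7*c^2 - 7*c - 14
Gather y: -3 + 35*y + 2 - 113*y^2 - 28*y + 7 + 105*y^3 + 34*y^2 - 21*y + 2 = 105*y^3 - 79*y^2 - 14*y + 8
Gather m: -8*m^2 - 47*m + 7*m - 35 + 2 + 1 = -8*m^2 - 40*m - 32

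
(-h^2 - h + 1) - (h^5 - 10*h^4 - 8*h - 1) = -h^5 + 10*h^4 - h^2 + 7*h + 2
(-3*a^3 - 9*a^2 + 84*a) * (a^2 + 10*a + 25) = -3*a^5 - 39*a^4 - 81*a^3 + 615*a^2 + 2100*a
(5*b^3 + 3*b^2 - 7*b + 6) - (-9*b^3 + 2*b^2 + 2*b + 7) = 14*b^3 + b^2 - 9*b - 1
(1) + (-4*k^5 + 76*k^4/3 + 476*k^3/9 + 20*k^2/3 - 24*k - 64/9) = -4*k^5 + 76*k^4/3 + 476*k^3/9 + 20*k^2/3 - 24*k - 55/9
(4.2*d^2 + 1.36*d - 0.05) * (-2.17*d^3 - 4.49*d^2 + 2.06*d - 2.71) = -9.114*d^5 - 21.8092*d^4 + 2.6541*d^3 - 8.3559*d^2 - 3.7886*d + 0.1355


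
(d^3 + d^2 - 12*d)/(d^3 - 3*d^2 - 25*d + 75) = d*(d + 4)/(d^2 - 25)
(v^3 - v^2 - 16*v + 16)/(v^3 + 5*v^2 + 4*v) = (v^2 - 5*v + 4)/(v*(v + 1))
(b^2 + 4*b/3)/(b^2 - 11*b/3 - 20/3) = b/(b - 5)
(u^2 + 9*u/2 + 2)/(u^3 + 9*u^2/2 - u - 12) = (2*u + 1)/(2*u^2 + u - 6)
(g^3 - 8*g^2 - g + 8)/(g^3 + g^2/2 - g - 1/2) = 2*(g - 8)/(2*g + 1)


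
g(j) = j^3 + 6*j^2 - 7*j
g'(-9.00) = 128.00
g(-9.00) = -180.00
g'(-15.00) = 488.00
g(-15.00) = -1920.00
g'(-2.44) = -18.42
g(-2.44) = 38.27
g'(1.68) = 21.63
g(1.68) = 9.92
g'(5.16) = 134.80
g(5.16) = 261.02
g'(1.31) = 13.87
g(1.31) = 3.37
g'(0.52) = 0.05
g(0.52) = -1.88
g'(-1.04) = -16.24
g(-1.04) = 12.64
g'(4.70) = 115.67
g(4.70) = 203.46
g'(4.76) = 118.09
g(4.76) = 210.48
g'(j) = 3*j^2 + 12*j - 7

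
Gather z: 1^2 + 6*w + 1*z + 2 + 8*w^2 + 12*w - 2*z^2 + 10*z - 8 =8*w^2 + 18*w - 2*z^2 + 11*z - 5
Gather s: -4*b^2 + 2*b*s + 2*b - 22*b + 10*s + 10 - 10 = -4*b^2 - 20*b + s*(2*b + 10)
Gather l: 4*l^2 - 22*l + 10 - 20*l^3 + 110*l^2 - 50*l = -20*l^3 + 114*l^2 - 72*l + 10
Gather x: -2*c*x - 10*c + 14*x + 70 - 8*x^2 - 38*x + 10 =-10*c - 8*x^2 + x*(-2*c - 24) + 80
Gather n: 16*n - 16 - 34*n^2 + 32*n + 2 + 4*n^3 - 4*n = 4*n^3 - 34*n^2 + 44*n - 14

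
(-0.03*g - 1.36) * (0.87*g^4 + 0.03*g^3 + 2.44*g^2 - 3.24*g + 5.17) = -0.0261*g^5 - 1.1841*g^4 - 0.114*g^3 - 3.2212*g^2 + 4.2513*g - 7.0312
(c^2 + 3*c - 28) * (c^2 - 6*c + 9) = c^4 - 3*c^3 - 37*c^2 + 195*c - 252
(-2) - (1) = -3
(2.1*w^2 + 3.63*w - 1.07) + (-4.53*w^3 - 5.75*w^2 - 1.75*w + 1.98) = -4.53*w^3 - 3.65*w^2 + 1.88*w + 0.91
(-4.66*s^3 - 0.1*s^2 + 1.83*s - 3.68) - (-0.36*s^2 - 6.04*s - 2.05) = -4.66*s^3 + 0.26*s^2 + 7.87*s - 1.63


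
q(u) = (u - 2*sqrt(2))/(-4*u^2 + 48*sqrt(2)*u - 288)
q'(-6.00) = 0.00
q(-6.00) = 0.01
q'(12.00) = 0.09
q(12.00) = -0.19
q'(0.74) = 0.00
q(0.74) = 0.01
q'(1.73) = 0.00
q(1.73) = 0.01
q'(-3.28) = 0.00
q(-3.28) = 0.01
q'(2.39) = -0.00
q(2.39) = 0.00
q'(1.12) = 0.00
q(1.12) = 0.01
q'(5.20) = -0.06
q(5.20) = -0.05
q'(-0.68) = 0.00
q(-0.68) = 0.01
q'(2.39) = -0.00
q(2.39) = 0.00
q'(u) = (u - 2*sqrt(2))*(8*u - 48*sqrt(2))/(-4*u^2 + 48*sqrt(2)*u - 288)^2 + 1/(-4*u^2 + 48*sqrt(2)*u - 288) = (u^2/4 - sqrt(2)*u - 6)/(u^4 - 24*sqrt(2)*u^3 + 432*u^2 - 1728*sqrt(2)*u + 5184)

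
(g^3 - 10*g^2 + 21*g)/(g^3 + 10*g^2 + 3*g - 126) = g*(g - 7)/(g^2 + 13*g + 42)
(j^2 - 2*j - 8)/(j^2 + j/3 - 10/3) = 3*(j - 4)/(3*j - 5)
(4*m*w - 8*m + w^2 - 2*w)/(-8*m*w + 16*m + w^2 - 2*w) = (4*m + w)/(-8*m + w)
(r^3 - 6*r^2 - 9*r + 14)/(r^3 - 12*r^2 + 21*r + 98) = (r - 1)/(r - 7)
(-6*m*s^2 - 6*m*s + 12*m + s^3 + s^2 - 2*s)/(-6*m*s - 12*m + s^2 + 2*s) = s - 1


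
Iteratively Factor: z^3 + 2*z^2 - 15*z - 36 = (z + 3)*(z^2 - z - 12) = (z + 3)^2*(z - 4)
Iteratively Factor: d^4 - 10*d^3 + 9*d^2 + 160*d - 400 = (d - 5)*(d^3 - 5*d^2 - 16*d + 80) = (d - 5)^2*(d^2 - 16) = (d - 5)^2*(d - 4)*(d + 4)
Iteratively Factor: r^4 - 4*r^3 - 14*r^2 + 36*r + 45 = (r - 3)*(r^3 - r^2 - 17*r - 15) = (r - 3)*(r + 1)*(r^2 - 2*r - 15) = (r - 3)*(r + 1)*(r + 3)*(r - 5)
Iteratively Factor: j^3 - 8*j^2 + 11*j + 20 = (j - 5)*(j^2 - 3*j - 4) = (j - 5)*(j - 4)*(j + 1)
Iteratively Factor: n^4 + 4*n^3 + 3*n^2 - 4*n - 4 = (n + 2)*(n^3 + 2*n^2 - n - 2) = (n - 1)*(n + 2)*(n^2 + 3*n + 2) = (n - 1)*(n + 2)^2*(n + 1)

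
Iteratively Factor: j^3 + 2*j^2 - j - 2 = (j - 1)*(j^2 + 3*j + 2) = (j - 1)*(j + 1)*(j + 2)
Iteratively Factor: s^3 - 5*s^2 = (s)*(s^2 - 5*s) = s*(s - 5)*(s)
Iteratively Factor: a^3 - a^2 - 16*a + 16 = (a + 4)*(a^2 - 5*a + 4) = (a - 4)*(a + 4)*(a - 1)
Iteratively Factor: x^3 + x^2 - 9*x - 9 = (x + 3)*(x^2 - 2*x - 3) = (x + 1)*(x + 3)*(x - 3)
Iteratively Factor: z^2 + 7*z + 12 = (z + 3)*(z + 4)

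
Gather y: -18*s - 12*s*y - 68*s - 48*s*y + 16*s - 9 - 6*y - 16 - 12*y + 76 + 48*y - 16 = -70*s + y*(30 - 60*s) + 35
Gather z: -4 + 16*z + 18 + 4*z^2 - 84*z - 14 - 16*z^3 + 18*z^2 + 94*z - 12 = -16*z^3 + 22*z^2 + 26*z - 12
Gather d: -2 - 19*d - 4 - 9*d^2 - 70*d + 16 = -9*d^2 - 89*d + 10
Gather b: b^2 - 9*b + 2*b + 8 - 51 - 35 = b^2 - 7*b - 78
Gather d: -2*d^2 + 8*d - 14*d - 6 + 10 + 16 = -2*d^2 - 6*d + 20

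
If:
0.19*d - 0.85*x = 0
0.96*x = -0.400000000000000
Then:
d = -1.86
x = -0.42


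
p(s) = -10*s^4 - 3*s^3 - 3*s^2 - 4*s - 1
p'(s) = -40*s^3 - 9*s^2 - 6*s - 4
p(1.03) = -22.84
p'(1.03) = -63.44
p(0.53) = -5.20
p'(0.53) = -15.66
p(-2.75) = -522.21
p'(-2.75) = 776.31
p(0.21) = -2.02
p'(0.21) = -6.03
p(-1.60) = -55.53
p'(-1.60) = 146.40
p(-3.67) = -1692.55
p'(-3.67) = 1874.03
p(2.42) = -413.74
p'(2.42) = -638.13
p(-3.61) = -1582.87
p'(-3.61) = 1782.21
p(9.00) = -68077.00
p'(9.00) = -29947.00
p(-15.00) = -496741.00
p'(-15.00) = 133061.00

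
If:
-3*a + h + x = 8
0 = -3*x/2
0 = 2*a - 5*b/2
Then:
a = h/3 - 8/3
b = 4*h/15 - 32/15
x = 0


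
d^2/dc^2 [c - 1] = 0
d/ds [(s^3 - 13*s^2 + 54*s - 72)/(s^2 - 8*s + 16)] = (s^2 - 8*s + 18)/(s^2 - 8*s + 16)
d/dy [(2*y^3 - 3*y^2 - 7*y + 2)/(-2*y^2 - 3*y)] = (-4*y^4 - 12*y^3 - 5*y^2 + 8*y + 6)/(y^2*(4*y^2 + 12*y + 9))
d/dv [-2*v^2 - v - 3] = -4*v - 1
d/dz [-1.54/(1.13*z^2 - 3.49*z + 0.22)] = (3.4804*z - 5.3746)/(1.13*z^2 - 3.49*z + 0.22)^2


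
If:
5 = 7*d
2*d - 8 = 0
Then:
No Solution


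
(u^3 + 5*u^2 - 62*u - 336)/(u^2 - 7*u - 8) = (u^2 + 13*u + 42)/(u + 1)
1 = 1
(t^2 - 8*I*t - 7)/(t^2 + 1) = (t - 7*I)/(t + I)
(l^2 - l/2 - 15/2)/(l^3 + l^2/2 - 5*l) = (l - 3)/(l*(l - 2))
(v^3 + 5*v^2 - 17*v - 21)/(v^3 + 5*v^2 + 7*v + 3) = (v^2 + 4*v - 21)/(v^2 + 4*v + 3)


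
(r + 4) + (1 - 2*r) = 5 - r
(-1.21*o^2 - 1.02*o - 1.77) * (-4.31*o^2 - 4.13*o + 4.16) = 5.2151*o^4 + 9.3935*o^3 + 6.8077*o^2 + 3.0669*o - 7.3632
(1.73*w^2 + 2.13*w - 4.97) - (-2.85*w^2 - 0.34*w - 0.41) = 4.58*w^2 + 2.47*w - 4.56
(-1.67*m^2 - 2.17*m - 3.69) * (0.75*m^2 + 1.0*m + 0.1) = -1.2525*m^4 - 3.2975*m^3 - 5.1045*m^2 - 3.907*m - 0.369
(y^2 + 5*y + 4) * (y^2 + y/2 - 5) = y^4 + 11*y^3/2 + 3*y^2/2 - 23*y - 20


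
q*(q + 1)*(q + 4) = q^3 + 5*q^2 + 4*q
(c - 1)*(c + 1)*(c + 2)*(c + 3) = c^4 + 5*c^3 + 5*c^2 - 5*c - 6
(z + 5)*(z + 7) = z^2 + 12*z + 35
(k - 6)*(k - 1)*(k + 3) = k^3 - 4*k^2 - 15*k + 18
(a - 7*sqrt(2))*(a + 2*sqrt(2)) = a^2 - 5*sqrt(2)*a - 28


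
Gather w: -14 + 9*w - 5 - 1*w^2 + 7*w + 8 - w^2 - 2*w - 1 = -2*w^2 + 14*w - 12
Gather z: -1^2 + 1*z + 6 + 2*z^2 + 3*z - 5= 2*z^2 + 4*z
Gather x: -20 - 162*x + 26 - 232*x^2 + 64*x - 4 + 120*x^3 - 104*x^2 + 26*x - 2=120*x^3 - 336*x^2 - 72*x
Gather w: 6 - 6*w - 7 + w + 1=-5*w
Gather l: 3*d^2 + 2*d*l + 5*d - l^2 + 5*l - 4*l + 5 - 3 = 3*d^2 + 5*d - l^2 + l*(2*d + 1) + 2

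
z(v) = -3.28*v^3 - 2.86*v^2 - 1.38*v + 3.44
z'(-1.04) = -6.07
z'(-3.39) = -95.07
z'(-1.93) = -26.99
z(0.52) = 1.49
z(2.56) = -73.87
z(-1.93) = 19.03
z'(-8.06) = -594.52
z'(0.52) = -7.02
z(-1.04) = 5.47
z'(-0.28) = -0.55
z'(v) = -9.84*v^2 - 5.72*v - 1.38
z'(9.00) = -849.90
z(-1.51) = 10.30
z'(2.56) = -80.51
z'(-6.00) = -321.30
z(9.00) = -2631.76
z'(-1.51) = -15.18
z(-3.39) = 103.03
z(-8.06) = 1546.20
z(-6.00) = 617.24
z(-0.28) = 3.67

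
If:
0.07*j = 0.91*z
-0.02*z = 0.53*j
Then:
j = 0.00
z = 0.00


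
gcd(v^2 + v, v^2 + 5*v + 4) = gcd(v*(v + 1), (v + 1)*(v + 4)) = v + 1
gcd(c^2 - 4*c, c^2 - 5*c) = c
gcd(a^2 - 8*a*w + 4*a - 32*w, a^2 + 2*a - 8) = a + 4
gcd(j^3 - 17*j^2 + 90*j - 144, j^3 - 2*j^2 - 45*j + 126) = j^2 - 9*j + 18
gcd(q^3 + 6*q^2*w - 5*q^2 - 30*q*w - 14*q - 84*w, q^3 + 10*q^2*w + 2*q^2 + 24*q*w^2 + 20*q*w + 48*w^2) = q^2 + 6*q*w + 2*q + 12*w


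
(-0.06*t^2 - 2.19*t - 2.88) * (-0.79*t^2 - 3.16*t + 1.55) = 0.0474*t^4 + 1.9197*t^3 + 9.1026*t^2 + 5.7063*t - 4.464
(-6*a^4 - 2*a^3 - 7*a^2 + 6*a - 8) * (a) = -6*a^5 - 2*a^4 - 7*a^3 + 6*a^2 - 8*a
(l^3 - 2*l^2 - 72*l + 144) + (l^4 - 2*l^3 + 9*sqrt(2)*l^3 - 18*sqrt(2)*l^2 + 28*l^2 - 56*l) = l^4 - l^3 + 9*sqrt(2)*l^3 - 18*sqrt(2)*l^2 + 26*l^2 - 128*l + 144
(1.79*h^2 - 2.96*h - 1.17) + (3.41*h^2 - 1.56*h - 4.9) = 5.2*h^2 - 4.52*h - 6.07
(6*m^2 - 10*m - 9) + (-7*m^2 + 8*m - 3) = -m^2 - 2*m - 12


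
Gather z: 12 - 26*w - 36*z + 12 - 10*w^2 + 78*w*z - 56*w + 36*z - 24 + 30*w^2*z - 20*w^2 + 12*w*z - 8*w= -30*w^2 - 90*w + z*(30*w^2 + 90*w)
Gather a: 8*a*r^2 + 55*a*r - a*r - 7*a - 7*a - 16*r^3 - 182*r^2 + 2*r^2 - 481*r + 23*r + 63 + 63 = a*(8*r^2 + 54*r - 14) - 16*r^3 - 180*r^2 - 458*r + 126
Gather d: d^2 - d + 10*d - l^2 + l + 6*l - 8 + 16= d^2 + 9*d - l^2 + 7*l + 8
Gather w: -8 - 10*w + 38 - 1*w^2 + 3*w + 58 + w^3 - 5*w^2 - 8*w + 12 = w^3 - 6*w^2 - 15*w + 100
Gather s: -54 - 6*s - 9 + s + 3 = -5*s - 60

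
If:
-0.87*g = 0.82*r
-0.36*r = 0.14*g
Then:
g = 0.00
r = 0.00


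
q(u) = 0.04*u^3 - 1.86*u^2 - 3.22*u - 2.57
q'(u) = 0.12*u^2 - 3.72*u - 3.22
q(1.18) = -8.89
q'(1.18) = -7.44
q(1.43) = -10.86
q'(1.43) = -8.29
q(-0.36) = -1.65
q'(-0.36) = -1.87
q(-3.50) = -15.80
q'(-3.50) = 11.27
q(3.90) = -41.05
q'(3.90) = -15.90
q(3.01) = -28.02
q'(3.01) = -13.33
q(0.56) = -4.95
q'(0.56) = -5.27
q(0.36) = -3.97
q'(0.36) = -4.54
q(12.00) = -239.93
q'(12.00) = -30.58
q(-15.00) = -507.77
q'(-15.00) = 79.58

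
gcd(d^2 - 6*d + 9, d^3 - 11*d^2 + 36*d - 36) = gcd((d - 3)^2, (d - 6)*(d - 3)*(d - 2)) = d - 3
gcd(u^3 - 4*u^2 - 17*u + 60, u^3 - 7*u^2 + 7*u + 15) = u^2 - 8*u + 15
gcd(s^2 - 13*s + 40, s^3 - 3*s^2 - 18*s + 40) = s - 5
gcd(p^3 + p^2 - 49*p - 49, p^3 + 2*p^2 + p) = p + 1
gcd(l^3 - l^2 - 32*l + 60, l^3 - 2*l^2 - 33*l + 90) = l^2 + l - 30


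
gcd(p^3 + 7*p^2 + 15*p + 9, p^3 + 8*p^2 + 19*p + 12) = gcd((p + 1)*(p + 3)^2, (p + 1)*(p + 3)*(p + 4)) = p^2 + 4*p + 3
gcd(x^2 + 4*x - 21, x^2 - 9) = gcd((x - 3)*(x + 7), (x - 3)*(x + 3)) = x - 3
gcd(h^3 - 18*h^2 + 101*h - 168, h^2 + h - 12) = h - 3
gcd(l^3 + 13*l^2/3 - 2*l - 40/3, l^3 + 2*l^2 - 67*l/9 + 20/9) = l^2 + 7*l/3 - 20/3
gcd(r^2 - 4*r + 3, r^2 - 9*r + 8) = r - 1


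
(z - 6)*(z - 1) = z^2 - 7*z + 6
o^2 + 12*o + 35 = (o + 5)*(o + 7)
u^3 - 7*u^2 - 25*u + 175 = (u - 7)*(u - 5)*(u + 5)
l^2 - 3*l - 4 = (l - 4)*(l + 1)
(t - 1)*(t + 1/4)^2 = t^3 - t^2/2 - 7*t/16 - 1/16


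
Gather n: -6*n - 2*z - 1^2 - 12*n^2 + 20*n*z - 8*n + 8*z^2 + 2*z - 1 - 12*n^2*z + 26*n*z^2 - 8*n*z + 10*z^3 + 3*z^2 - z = n^2*(-12*z - 12) + n*(26*z^2 + 12*z - 14) + 10*z^3 + 11*z^2 - z - 2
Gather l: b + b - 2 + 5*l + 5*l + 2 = 2*b + 10*l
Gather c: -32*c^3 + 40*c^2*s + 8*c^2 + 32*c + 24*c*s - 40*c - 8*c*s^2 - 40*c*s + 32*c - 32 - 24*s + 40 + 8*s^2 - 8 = -32*c^3 + c^2*(40*s + 8) + c*(-8*s^2 - 16*s + 24) + 8*s^2 - 24*s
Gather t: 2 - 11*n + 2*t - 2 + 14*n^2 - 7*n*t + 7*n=14*n^2 - 4*n + t*(2 - 7*n)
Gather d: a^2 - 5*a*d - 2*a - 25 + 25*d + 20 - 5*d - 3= a^2 - 2*a + d*(20 - 5*a) - 8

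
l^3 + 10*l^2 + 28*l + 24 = (l + 2)^2*(l + 6)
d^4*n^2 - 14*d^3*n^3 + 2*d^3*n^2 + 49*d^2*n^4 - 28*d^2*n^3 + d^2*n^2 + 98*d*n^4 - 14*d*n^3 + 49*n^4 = (d - 7*n)^2*(d*n + n)^2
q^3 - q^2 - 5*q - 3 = (q - 3)*(q + 1)^2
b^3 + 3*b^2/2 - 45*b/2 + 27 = (b - 3)*(b - 3/2)*(b + 6)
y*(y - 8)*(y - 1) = y^3 - 9*y^2 + 8*y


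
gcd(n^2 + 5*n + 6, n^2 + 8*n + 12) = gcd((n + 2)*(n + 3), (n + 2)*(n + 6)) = n + 2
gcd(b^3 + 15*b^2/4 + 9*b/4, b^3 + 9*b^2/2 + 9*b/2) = b^2 + 3*b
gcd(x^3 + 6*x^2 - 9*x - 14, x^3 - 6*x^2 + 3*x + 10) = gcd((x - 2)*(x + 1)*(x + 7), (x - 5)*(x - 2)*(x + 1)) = x^2 - x - 2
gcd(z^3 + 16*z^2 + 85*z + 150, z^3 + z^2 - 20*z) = z + 5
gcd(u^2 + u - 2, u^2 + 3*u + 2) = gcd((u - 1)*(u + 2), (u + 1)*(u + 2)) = u + 2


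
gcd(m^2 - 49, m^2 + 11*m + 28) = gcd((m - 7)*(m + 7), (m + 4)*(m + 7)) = m + 7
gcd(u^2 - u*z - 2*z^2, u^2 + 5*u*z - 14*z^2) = -u + 2*z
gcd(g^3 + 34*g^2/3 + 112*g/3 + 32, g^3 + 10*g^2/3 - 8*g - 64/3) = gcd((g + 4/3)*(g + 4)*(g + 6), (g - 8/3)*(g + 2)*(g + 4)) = g + 4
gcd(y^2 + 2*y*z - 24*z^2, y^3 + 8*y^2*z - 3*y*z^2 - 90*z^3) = y + 6*z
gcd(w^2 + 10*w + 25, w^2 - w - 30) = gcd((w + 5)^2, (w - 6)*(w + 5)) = w + 5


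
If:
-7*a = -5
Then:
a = 5/7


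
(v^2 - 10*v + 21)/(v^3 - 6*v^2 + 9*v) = (v - 7)/(v*(v - 3))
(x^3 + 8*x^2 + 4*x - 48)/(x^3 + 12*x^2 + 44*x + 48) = (x - 2)/(x + 2)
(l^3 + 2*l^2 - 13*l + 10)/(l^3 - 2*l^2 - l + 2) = (l + 5)/(l + 1)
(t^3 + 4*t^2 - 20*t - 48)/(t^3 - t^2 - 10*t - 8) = (t + 6)/(t + 1)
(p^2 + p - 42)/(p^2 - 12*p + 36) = (p + 7)/(p - 6)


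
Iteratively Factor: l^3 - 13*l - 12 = (l + 1)*(l^2 - l - 12) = (l + 1)*(l + 3)*(l - 4)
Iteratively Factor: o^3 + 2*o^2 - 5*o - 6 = (o - 2)*(o^2 + 4*o + 3) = (o - 2)*(o + 3)*(o + 1)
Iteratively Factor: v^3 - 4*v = (v - 2)*(v^2 + 2*v) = (v - 2)*(v + 2)*(v)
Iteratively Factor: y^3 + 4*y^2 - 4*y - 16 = (y - 2)*(y^2 + 6*y + 8) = (y - 2)*(y + 2)*(y + 4)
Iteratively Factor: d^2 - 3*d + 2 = (d - 1)*(d - 2)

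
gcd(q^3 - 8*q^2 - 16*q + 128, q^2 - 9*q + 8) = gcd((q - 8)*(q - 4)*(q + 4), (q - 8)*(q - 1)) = q - 8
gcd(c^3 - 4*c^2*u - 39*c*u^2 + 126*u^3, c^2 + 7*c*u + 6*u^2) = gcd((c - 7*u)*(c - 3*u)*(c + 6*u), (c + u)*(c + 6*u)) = c + 6*u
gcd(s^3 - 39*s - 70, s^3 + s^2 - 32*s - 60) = s^2 + 7*s + 10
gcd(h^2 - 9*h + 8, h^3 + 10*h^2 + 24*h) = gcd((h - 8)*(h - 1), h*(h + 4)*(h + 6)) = 1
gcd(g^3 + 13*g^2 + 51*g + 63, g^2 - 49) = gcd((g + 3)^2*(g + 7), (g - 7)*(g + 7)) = g + 7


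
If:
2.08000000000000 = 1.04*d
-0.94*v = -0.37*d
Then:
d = 2.00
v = 0.79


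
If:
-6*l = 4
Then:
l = -2/3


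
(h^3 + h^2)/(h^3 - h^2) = (h + 1)/(h - 1)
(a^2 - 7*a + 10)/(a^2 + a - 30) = (a - 2)/(a + 6)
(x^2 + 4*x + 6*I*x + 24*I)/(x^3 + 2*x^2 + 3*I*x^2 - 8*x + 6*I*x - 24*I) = (x + 6*I)/(x^2 + x*(-2 + 3*I) - 6*I)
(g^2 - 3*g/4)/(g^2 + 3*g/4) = (4*g - 3)/(4*g + 3)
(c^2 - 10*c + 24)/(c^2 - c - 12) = (c - 6)/(c + 3)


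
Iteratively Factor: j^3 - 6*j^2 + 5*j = (j - 1)*(j^2 - 5*j) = (j - 5)*(j - 1)*(j)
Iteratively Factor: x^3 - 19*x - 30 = (x - 5)*(x^2 + 5*x + 6) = (x - 5)*(x + 2)*(x + 3)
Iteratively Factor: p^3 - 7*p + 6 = (p - 2)*(p^2 + 2*p - 3) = (p - 2)*(p - 1)*(p + 3)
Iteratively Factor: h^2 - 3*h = (h)*(h - 3)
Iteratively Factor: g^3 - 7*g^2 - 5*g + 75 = (g - 5)*(g^2 - 2*g - 15) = (g - 5)*(g + 3)*(g - 5)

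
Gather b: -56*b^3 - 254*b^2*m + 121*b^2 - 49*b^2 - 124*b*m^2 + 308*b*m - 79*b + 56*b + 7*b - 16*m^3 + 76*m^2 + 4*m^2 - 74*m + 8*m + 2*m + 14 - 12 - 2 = -56*b^3 + b^2*(72 - 254*m) + b*(-124*m^2 + 308*m - 16) - 16*m^3 + 80*m^2 - 64*m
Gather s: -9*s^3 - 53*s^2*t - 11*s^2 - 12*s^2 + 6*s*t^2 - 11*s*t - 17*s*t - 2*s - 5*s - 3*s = -9*s^3 + s^2*(-53*t - 23) + s*(6*t^2 - 28*t - 10)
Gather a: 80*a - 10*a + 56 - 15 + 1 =70*a + 42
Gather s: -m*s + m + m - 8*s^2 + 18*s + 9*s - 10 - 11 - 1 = 2*m - 8*s^2 + s*(27 - m) - 22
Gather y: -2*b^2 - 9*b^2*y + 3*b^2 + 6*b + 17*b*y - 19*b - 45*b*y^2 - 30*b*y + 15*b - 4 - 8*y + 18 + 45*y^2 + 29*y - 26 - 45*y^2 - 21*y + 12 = b^2 - 45*b*y^2 + 2*b + y*(-9*b^2 - 13*b)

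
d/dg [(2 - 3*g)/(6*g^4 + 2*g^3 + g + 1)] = (-18*g^4 - 6*g^3 - 3*g + (3*g - 2)*(24*g^3 + 6*g^2 + 1) - 3)/(6*g^4 + 2*g^3 + g + 1)^2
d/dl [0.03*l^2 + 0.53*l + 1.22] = 0.06*l + 0.53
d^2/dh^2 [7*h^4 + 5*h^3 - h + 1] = 6*h*(14*h + 5)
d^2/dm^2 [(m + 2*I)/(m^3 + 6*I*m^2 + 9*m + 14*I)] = 6*(3*(m + 2*I)*(m^2 + 4*I*m + 3)^2 - (m^2 + 4*I*m + (m + 2*I)^2 + 3)*(m^3 + 6*I*m^2 + 9*m + 14*I))/(m^3 + 6*I*m^2 + 9*m + 14*I)^3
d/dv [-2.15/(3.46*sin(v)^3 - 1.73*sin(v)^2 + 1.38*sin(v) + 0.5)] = (22.317*sin(v)^2 - 7.439*sin(v) + 2.967)*cos(v)/(3.46*sin(v)^3 - 1.73*sin(v)^2 + 1.38*sin(v) + 0.5)^2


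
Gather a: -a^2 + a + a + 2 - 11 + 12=-a^2 + 2*a + 3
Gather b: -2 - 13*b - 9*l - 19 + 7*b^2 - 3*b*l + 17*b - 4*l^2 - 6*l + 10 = 7*b^2 + b*(4 - 3*l) - 4*l^2 - 15*l - 11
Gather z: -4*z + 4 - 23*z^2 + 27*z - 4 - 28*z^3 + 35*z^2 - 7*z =-28*z^3 + 12*z^2 + 16*z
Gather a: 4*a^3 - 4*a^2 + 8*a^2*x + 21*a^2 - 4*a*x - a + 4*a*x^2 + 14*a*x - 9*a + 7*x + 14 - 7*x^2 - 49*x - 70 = 4*a^3 + a^2*(8*x + 17) + a*(4*x^2 + 10*x - 10) - 7*x^2 - 42*x - 56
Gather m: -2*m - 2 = -2*m - 2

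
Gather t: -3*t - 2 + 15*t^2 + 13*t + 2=15*t^2 + 10*t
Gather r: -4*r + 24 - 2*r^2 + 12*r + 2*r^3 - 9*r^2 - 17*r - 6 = 2*r^3 - 11*r^2 - 9*r + 18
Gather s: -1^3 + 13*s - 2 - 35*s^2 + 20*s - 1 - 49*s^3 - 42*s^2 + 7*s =-49*s^3 - 77*s^2 + 40*s - 4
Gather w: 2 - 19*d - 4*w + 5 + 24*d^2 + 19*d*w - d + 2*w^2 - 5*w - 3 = 24*d^2 - 20*d + 2*w^2 + w*(19*d - 9) + 4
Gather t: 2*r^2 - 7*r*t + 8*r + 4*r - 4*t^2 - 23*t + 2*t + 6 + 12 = 2*r^2 + 12*r - 4*t^2 + t*(-7*r - 21) + 18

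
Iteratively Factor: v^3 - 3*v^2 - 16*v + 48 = (v - 4)*(v^2 + v - 12) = (v - 4)*(v - 3)*(v + 4)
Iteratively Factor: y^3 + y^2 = (y)*(y^2 + y) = y*(y + 1)*(y)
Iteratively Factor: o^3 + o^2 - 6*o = (o)*(o^2 + o - 6) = o*(o + 3)*(o - 2)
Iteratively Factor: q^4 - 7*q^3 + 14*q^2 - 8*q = (q - 2)*(q^3 - 5*q^2 + 4*q) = q*(q - 2)*(q^2 - 5*q + 4) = q*(q - 2)*(q - 1)*(q - 4)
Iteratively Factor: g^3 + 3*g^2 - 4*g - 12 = (g + 3)*(g^2 - 4) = (g + 2)*(g + 3)*(g - 2)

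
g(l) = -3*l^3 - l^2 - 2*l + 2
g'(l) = -9*l^2 - 2*l - 2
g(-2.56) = 50.90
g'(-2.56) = -55.86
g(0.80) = -1.78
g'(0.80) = -9.36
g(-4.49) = 262.38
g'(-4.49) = -174.46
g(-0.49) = 3.09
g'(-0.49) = -3.18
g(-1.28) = 9.21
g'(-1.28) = -14.19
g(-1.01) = 6.09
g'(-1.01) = -9.16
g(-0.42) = 2.89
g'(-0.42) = -2.75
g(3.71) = -172.38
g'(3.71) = -133.30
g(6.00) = -694.00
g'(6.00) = -338.00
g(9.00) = -2284.00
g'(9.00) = -749.00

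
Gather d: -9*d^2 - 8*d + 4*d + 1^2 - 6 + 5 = -9*d^2 - 4*d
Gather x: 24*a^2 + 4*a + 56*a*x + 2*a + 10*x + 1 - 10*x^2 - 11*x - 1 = 24*a^2 + 6*a - 10*x^2 + x*(56*a - 1)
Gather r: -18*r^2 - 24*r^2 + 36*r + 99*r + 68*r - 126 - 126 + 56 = -42*r^2 + 203*r - 196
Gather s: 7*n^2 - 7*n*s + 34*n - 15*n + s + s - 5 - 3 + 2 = 7*n^2 + 19*n + s*(2 - 7*n) - 6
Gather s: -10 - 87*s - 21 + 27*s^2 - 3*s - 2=27*s^2 - 90*s - 33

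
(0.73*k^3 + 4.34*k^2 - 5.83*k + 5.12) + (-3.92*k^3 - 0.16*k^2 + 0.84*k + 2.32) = -3.19*k^3 + 4.18*k^2 - 4.99*k + 7.44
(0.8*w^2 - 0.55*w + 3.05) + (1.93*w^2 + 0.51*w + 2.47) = 2.73*w^2 - 0.04*w + 5.52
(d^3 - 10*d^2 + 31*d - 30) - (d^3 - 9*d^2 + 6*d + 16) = -d^2 + 25*d - 46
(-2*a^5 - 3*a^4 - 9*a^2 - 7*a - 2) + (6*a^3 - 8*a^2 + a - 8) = -2*a^5 - 3*a^4 + 6*a^3 - 17*a^2 - 6*a - 10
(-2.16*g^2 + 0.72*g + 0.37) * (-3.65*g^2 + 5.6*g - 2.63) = 7.884*g^4 - 14.724*g^3 + 8.3623*g^2 + 0.1784*g - 0.9731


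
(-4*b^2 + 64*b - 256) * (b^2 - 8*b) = -4*b^4 + 96*b^3 - 768*b^2 + 2048*b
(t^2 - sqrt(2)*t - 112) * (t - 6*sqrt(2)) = t^3 - 7*sqrt(2)*t^2 - 100*t + 672*sqrt(2)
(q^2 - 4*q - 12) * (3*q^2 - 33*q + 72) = 3*q^4 - 45*q^3 + 168*q^2 + 108*q - 864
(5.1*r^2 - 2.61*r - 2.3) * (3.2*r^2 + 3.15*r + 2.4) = 16.32*r^4 + 7.713*r^3 - 3.3415*r^2 - 13.509*r - 5.52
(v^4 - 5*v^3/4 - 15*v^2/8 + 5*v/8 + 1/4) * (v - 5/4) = v^5 - 5*v^4/2 - 5*v^3/16 + 95*v^2/32 - 17*v/32 - 5/16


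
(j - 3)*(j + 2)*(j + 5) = j^3 + 4*j^2 - 11*j - 30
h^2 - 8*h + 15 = (h - 5)*(h - 3)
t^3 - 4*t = t*(t - 2)*(t + 2)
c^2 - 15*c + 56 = (c - 8)*(c - 7)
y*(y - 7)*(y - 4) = y^3 - 11*y^2 + 28*y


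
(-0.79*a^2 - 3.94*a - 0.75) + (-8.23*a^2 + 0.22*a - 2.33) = -9.02*a^2 - 3.72*a - 3.08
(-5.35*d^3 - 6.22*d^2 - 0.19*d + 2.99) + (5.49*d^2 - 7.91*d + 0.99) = -5.35*d^3 - 0.73*d^2 - 8.1*d + 3.98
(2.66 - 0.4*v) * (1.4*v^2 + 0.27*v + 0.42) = -0.56*v^3 + 3.616*v^2 + 0.5502*v + 1.1172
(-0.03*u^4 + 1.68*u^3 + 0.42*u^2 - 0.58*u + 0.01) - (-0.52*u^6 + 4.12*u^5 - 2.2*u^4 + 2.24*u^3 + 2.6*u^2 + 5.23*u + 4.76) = 0.52*u^6 - 4.12*u^5 + 2.17*u^4 - 0.56*u^3 - 2.18*u^2 - 5.81*u - 4.75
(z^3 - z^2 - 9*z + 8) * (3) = 3*z^3 - 3*z^2 - 27*z + 24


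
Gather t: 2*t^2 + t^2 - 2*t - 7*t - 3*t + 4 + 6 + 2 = 3*t^2 - 12*t + 12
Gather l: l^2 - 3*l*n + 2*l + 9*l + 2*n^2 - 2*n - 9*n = l^2 + l*(11 - 3*n) + 2*n^2 - 11*n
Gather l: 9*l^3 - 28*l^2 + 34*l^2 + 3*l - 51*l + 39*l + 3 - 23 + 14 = 9*l^3 + 6*l^2 - 9*l - 6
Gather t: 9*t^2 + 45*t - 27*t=9*t^2 + 18*t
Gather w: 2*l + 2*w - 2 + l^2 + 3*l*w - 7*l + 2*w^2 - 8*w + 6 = l^2 - 5*l + 2*w^2 + w*(3*l - 6) + 4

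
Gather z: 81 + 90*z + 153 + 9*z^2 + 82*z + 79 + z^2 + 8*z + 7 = 10*z^2 + 180*z + 320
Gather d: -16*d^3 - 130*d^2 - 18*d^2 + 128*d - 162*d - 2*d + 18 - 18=-16*d^3 - 148*d^2 - 36*d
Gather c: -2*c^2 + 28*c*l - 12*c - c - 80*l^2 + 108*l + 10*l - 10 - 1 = -2*c^2 + c*(28*l - 13) - 80*l^2 + 118*l - 11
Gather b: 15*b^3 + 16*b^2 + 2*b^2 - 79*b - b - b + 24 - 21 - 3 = 15*b^3 + 18*b^2 - 81*b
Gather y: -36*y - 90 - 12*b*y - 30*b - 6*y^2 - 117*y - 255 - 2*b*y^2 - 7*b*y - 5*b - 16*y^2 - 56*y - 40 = -35*b + y^2*(-2*b - 22) + y*(-19*b - 209) - 385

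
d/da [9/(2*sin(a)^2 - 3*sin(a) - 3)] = 9*(3 - 4*sin(a))*cos(a)/(3*sin(a) + cos(2*a) + 2)^2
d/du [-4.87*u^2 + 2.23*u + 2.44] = 2.23 - 9.74*u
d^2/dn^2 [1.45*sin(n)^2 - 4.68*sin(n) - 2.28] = 4.68*sin(n) + 2.9*cos(2*n)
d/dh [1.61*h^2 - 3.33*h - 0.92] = 3.22*h - 3.33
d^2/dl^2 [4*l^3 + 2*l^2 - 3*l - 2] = 24*l + 4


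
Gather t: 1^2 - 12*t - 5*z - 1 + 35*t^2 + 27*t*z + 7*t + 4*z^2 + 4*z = 35*t^2 + t*(27*z - 5) + 4*z^2 - z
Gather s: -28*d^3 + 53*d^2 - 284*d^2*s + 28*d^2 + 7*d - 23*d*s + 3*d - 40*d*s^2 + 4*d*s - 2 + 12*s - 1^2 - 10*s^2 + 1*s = -28*d^3 + 81*d^2 + 10*d + s^2*(-40*d - 10) + s*(-284*d^2 - 19*d + 13) - 3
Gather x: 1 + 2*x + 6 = 2*x + 7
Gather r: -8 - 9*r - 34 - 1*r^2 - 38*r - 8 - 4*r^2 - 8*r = -5*r^2 - 55*r - 50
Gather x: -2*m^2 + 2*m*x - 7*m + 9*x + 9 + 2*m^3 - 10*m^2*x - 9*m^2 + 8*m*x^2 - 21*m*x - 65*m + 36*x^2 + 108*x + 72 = 2*m^3 - 11*m^2 - 72*m + x^2*(8*m + 36) + x*(-10*m^2 - 19*m + 117) + 81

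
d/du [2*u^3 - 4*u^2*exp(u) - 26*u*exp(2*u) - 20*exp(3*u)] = -4*u^2*exp(u) + 6*u^2 - 52*u*exp(2*u) - 8*u*exp(u) - 60*exp(3*u) - 26*exp(2*u)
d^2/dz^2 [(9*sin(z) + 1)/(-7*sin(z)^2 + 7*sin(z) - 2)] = (441*sin(z)^5 + 637*sin(z)^4 - 1785*sin(z)^3 - 175*sin(z)^2 + 1100*sin(z) - 322)/(7*sin(z)^2 - 7*sin(z) + 2)^3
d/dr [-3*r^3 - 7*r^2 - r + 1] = -9*r^2 - 14*r - 1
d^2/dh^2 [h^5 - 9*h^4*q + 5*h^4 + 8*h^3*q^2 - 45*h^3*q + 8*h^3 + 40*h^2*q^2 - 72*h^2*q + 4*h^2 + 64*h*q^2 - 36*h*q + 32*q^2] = 20*h^3 - 108*h^2*q + 60*h^2 + 48*h*q^2 - 270*h*q + 48*h + 80*q^2 - 144*q + 8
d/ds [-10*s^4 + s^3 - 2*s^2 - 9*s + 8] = -40*s^3 + 3*s^2 - 4*s - 9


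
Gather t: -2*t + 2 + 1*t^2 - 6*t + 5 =t^2 - 8*t + 7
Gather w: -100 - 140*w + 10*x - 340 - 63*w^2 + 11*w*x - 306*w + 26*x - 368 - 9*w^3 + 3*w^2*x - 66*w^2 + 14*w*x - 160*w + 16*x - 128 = -9*w^3 + w^2*(3*x - 129) + w*(25*x - 606) + 52*x - 936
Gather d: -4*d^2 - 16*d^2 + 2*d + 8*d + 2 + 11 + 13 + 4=-20*d^2 + 10*d + 30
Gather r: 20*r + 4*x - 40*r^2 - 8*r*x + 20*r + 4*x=-40*r^2 + r*(40 - 8*x) + 8*x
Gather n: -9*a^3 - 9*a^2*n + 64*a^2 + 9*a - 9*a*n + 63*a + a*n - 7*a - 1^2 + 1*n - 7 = -9*a^3 + 64*a^2 + 65*a + n*(-9*a^2 - 8*a + 1) - 8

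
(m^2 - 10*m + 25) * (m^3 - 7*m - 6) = m^5 - 10*m^4 + 18*m^3 + 64*m^2 - 115*m - 150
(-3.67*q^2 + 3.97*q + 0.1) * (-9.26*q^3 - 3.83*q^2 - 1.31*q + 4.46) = 33.9842*q^5 - 22.7061*q^4 - 11.3234*q^3 - 21.9519*q^2 + 17.5752*q + 0.446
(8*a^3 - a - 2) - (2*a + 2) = 8*a^3 - 3*a - 4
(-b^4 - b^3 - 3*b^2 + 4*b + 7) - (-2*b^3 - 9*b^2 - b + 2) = -b^4 + b^3 + 6*b^2 + 5*b + 5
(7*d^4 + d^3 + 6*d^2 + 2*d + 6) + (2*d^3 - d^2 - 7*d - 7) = 7*d^4 + 3*d^3 + 5*d^2 - 5*d - 1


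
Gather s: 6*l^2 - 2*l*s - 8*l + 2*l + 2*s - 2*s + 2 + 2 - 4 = 6*l^2 - 2*l*s - 6*l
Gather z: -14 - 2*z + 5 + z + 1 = -z - 8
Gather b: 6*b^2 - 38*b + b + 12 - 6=6*b^2 - 37*b + 6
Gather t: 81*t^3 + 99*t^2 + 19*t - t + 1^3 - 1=81*t^3 + 99*t^2 + 18*t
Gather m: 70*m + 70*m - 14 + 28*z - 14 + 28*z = 140*m + 56*z - 28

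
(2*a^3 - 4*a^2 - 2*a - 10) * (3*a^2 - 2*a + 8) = 6*a^5 - 16*a^4 + 18*a^3 - 58*a^2 + 4*a - 80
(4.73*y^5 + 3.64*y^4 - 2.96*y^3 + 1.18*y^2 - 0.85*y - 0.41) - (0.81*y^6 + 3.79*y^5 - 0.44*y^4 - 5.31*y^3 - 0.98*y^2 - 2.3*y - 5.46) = -0.81*y^6 + 0.94*y^5 + 4.08*y^4 + 2.35*y^3 + 2.16*y^2 + 1.45*y + 5.05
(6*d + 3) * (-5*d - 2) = -30*d^2 - 27*d - 6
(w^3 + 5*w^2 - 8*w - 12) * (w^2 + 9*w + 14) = w^5 + 14*w^4 + 51*w^3 - 14*w^2 - 220*w - 168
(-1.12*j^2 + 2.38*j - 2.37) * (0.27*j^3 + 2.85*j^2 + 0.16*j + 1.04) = -0.3024*j^5 - 2.5494*j^4 + 5.9639*j^3 - 7.5385*j^2 + 2.096*j - 2.4648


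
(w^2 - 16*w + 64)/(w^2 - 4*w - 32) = (w - 8)/(w + 4)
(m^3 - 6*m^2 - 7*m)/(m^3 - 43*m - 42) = m/(m + 6)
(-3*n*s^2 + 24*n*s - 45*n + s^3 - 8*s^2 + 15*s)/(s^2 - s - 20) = (-3*n*s + 9*n + s^2 - 3*s)/(s + 4)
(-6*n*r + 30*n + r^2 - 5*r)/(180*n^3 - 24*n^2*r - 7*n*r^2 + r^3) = (r - 5)/(-30*n^2 - n*r + r^2)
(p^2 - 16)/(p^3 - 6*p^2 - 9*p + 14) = (p^2 - 16)/(p^3 - 6*p^2 - 9*p + 14)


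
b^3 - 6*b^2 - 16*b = b*(b - 8)*(b + 2)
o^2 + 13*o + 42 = (o + 6)*(o + 7)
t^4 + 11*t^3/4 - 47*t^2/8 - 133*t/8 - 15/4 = (t - 5/2)*(t + 1/4)*(t + 2)*(t + 3)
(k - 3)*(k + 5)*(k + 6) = k^3 + 8*k^2 - 3*k - 90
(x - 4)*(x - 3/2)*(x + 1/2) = x^3 - 5*x^2 + 13*x/4 + 3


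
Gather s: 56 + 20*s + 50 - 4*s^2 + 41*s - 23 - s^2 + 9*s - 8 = -5*s^2 + 70*s + 75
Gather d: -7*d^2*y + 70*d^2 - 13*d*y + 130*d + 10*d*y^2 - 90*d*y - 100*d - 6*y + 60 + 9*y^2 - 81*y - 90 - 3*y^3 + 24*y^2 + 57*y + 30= d^2*(70 - 7*y) + d*(10*y^2 - 103*y + 30) - 3*y^3 + 33*y^2 - 30*y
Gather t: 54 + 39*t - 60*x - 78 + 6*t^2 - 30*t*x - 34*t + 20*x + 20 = 6*t^2 + t*(5 - 30*x) - 40*x - 4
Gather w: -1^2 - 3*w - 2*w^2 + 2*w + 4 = -2*w^2 - w + 3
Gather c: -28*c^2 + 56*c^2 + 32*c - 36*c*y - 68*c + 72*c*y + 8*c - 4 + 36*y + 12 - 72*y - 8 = 28*c^2 + c*(36*y - 28) - 36*y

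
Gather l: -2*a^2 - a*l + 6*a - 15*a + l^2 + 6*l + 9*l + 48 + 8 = -2*a^2 - 9*a + l^2 + l*(15 - a) + 56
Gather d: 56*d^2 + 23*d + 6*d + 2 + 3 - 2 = 56*d^2 + 29*d + 3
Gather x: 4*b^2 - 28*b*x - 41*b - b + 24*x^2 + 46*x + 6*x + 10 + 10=4*b^2 - 42*b + 24*x^2 + x*(52 - 28*b) + 20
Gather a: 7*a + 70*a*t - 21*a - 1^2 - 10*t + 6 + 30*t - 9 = a*(70*t - 14) + 20*t - 4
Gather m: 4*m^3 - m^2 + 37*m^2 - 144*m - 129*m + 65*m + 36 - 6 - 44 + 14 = 4*m^3 + 36*m^2 - 208*m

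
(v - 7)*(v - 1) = v^2 - 8*v + 7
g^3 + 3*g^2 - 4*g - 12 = (g - 2)*(g + 2)*(g + 3)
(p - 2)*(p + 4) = p^2 + 2*p - 8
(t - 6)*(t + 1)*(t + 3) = t^3 - 2*t^2 - 21*t - 18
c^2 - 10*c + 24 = (c - 6)*(c - 4)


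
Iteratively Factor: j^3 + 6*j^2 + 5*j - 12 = (j + 4)*(j^2 + 2*j - 3) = (j + 3)*(j + 4)*(j - 1)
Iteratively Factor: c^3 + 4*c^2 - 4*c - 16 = (c + 2)*(c^2 + 2*c - 8) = (c - 2)*(c + 2)*(c + 4)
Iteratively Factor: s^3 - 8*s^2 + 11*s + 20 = (s - 4)*(s^2 - 4*s - 5) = (s - 5)*(s - 4)*(s + 1)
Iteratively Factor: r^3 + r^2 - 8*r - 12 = (r + 2)*(r^2 - r - 6) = (r + 2)^2*(r - 3)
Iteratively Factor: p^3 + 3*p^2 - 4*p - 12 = (p - 2)*(p^2 + 5*p + 6) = (p - 2)*(p + 3)*(p + 2)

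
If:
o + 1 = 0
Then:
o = -1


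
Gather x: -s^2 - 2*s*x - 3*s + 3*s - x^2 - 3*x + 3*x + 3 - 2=-s^2 - 2*s*x - x^2 + 1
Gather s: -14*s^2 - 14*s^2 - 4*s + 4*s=-28*s^2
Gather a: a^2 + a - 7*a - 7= a^2 - 6*a - 7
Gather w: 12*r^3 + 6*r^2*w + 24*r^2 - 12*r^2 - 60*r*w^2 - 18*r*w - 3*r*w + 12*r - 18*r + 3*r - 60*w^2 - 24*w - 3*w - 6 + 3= 12*r^3 + 12*r^2 - 3*r + w^2*(-60*r - 60) + w*(6*r^2 - 21*r - 27) - 3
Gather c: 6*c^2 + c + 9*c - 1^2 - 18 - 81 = 6*c^2 + 10*c - 100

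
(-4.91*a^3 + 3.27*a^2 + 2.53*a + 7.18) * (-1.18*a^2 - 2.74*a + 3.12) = 5.7938*a^5 + 9.5948*a^4 - 27.2644*a^3 - 5.2022*a^2 - 11.7796*a + 22.4016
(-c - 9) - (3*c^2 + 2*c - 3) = -3*c^2 - 3*c - 6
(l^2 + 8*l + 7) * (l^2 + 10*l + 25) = l^4 + 18*l^3 + 112*l^2 + 270*l + 175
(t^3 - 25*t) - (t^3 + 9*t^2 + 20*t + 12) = -9*t^2 - 45*t - 12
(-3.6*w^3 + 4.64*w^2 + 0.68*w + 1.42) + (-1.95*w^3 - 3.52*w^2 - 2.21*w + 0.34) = -5.55*w^3 + 1.12*w^2 - 1.53*w + 1.76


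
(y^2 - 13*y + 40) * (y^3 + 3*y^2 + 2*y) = y^5 - 10*y^4 + 3*y^3 + 94*y^2 + 80*y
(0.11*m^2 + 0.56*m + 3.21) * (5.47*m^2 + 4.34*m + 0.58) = 0.6017*m^4 + 3.5406*m^3 + 20.0529*m^2 + 14.2562*m + 1.8618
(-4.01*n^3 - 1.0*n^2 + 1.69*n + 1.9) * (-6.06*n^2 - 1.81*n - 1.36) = 24.3006*n^5 + 13.3181*n^4 - 2.9778*n^3 - 13.2129*n^2 - 5.7374*n - 2.584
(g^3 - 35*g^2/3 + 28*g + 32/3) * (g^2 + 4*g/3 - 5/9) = g^5 - 31*g^4/3 + 107*g^3/9 + 1471*g^2/27 - 4*g/3 - 160/27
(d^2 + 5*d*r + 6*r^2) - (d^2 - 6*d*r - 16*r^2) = 11*d*r + 22*r^2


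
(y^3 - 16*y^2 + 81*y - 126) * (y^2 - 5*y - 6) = y^5 - 21*y^4 + 155*y^3 - 435*y^2 + 144*y + 756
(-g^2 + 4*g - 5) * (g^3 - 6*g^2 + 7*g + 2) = -g^5 + 10*g^4 - 36*g^3 + 56*g^2 - 27*g - 10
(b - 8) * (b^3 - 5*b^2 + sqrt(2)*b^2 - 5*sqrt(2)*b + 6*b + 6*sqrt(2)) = b^4 - 13*b^3 + sqrt(2)*b^3 - 13*sqrt(2)*b^2 + 46*b^2 - 48*b + 46*sqrt(2)*b - 48*sqrt(2)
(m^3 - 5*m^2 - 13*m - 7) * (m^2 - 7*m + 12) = m^5 - 12*m^4 + 34*m^3 + 24*m^2 - 107*m - 84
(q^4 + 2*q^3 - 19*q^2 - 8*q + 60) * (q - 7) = q^5 - 5*q^4 - 33*q^3 + 125*q^2 + 116*q - 420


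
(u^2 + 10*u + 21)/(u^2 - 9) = (u + 7)/(u - 3)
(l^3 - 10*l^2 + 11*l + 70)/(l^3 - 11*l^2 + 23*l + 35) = (l + 2)/(l + 1)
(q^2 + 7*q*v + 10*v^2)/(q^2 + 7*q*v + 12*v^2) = (q^2 + 7*q*v + 10*v^2)/(q^2 + 7*q*v + 12*v^2)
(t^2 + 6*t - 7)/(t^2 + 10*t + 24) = (t^2 + 6*t - 7)/(t^2 + 10*t + 24)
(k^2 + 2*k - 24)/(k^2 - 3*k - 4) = (k + 6)/(k + 1)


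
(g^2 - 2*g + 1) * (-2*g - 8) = -2*g^3 - 4*g^2 + 14*g - 8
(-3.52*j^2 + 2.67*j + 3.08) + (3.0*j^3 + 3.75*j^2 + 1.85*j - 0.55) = 3.0*j^3 + 0.23*j^2 + 4.52*j + 2.53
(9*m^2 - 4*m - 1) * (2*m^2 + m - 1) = 18*m^4 + m^3 - 15*m^2 + 3*m + 1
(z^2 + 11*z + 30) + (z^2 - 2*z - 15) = 2*z^2 + 9*z + 15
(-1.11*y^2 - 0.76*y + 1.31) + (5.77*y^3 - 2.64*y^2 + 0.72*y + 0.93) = 5.77*y^3 - 3.75*y^2 - 0.04*y + 2.24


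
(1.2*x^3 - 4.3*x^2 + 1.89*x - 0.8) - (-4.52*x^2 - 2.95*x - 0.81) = 1.2*x^3 + 0.22*x^2 + 4.84*x + 0.01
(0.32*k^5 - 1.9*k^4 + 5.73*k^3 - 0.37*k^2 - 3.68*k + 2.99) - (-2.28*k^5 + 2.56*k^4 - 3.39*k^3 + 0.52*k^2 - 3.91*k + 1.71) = 2.6*k^5 - 4.46*k^4 + 9.12*k^3 - 0.89*k^2 + 0.23*k + 1.28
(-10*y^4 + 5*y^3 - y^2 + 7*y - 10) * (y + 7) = -10*y^5 - 65*y^4 + 34*y^3 + 39*y - 70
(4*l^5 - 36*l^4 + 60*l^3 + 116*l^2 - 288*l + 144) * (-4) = -16*l^5 + 144*l^4 - 240*l^3 - 464*l^2 + 1152*l - 576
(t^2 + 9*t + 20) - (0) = t^2 + 9*t + 20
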